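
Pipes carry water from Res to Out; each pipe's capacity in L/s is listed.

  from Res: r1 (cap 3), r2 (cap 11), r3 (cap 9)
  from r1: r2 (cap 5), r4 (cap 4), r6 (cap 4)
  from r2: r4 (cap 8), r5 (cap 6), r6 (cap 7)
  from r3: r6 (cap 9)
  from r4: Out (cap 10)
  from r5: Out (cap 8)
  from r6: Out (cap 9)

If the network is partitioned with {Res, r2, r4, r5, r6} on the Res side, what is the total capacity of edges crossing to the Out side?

39

Edges leaving {Res, r2, r4, r5, r6}: Res→r1 (3), Res→r3 (9), r4→Out (10), r5→Out (8), r6→Out (9).
Cut capacity = 3 + 9 + 10 + 8 + 9 = 39.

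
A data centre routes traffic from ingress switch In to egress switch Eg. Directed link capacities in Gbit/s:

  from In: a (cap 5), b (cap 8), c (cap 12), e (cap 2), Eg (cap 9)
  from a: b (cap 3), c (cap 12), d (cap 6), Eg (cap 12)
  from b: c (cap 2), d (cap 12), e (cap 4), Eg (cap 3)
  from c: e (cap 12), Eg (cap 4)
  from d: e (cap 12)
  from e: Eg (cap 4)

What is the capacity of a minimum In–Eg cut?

25

Augment In→Eg: bottleneck 9, flow now 9.
Augment In→a→Eg: bottleneck 5, flow now 14.
Augment In→b→Eg: bottleneck 3, flow now 17.
Augment In→c→Eg: bottleneck 4, flow now 21.
Augment In→e→Eg: bottleneck 2, flow now 23.
Augment In→b→e→Eg: bottleneck 2, flow now 25.
No augmenting path remains; maximum flow = 25.
By max-flow min-cut, the minimum cut capacity equals the max flow.
In the residual graph, reachable from In: {In, b, c, d, e}.
Min-cut edges: In→a (5), In→Eg (9), b→Eg (3), c→Eg (4), e→Eg (4); capacity 5 + 9 + 3 + 4 + 4 = 25.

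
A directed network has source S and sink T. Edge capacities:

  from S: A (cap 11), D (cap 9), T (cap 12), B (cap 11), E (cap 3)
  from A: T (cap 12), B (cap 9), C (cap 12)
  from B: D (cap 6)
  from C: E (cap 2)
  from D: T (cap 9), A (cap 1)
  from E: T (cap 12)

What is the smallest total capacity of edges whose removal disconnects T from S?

36

Augment S→T: bottleneck 12, flow now 12.
Augment S→A→T: bottleneck 11, flow now 23.
Augment S→D→T: bottleneck 9, flow now 32.
Augment S→E→T: bottleneck 3, flow now 35.
Augment S→B→D→A→T: bottleneck 1, flow now 36.
No augmenting path remains; maximum flow = 36.
By max-flow min-cut, the minimum cut capacity equals the max flow.
In the residual graph, reachable from S: {S, B, D}.
Min-cut edges: S→A (11), S→E (3), S→T (12), D→A (1), D→T (9); capacity 11 + 3 + 12 + 1 + 9 = 36.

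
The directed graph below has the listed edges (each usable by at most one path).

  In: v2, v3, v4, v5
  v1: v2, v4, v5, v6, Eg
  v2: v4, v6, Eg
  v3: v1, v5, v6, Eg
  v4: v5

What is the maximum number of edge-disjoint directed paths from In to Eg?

2

Assign every edge capacity 1; by Menger, the answer equals the max flow.
Path In→v2→Eg (+1); total 1.
Path In→v3→Eg (+1); total 2.
No residual In→Eg path; max flow = 2.
Certifying cut of size 2: {In→v2, In→v3}.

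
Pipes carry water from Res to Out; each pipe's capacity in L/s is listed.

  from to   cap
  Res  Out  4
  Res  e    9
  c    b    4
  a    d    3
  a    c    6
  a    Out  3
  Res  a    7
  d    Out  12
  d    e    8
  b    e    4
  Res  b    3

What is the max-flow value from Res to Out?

10

Augment Res→Out: bottleneck 4, flow now 4.
Augment Res→a→Out: bottleneck 3, flow now 7.
Augment Res→a→d→Out: bottleneck 3, flow now 10.
No augmenting path remains; maximum flow = 10.
In the residual graph, reachable from Res: {Res, a, b, c, e}.
Min-cut edges: Res→Out (4), a→d (3), a→Out (3); capacity 4 + 3 + 3 = 10.
This cut is saturated, so no flow can exceed 10.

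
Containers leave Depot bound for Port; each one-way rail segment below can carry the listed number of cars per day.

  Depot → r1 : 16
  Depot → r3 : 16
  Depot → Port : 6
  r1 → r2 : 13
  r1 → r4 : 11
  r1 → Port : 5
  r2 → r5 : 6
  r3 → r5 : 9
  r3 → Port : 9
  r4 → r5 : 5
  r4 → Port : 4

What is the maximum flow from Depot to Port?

24

Augment Depot→Port: bottleneck 6, flow now 6.
Augment Depot→r1→Port: bottleneck 5, flow now 11.
Augment Depot→r3→Port: bottleneck 9, flow now 20.
Augment Depot→r1→r4→Port: bottleneck 4, flow now 24.
No augmenting path remains; maximum flow = 24.
In the residual graph, reachable from Depot: {Depot, r1, r2, r3, r4, r5}.
Min-cut edges: Depot→Port (6), r1→Port (5), r3→Port (9), r4→Port (4); capacity 6 + 5 + 9 + 4 = 24.
This cut is saturated, so no flow can exceed 24.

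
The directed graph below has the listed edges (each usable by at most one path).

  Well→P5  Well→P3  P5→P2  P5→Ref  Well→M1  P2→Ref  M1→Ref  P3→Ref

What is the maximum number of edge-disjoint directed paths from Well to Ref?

Assign every edge capacity 1; by Menger, the answer equals the max flow.
Path Well→P5→Ref (+1); total 1.
Path Well→M1→Ref (+1); total 2.
Path Well→P3→Ref (+1); total 3.
No residual Well→Ref path; max flow = 3.
Certifying cut of size 3: {Well→M1, Well→P3, Well→P5}.

3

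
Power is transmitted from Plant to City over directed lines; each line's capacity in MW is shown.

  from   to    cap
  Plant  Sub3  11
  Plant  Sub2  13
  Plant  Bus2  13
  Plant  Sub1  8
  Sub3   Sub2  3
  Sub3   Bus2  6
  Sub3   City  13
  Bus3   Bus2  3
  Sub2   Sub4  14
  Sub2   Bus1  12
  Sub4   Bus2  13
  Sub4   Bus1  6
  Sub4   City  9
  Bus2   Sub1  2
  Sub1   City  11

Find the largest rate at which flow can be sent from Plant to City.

30

Augment Plant→Sub3→City: bottleneck 11, flow now 11.
Augment Plant→Sub1→City: bottleneck 8, flow now 19.
Augment Plant→Sub2→Sub4→City: bottleneck 9, flow now 28.
Augment Plant→Bus2→Sub1→City: bottleneck 2, flow now 30.
No augmenting path remains; maximum flow = 30.
In the residual graph, reachable from Plant: {Plant, Sub2, Sub4, Bus2, Bus1}.
Min-cut edges: Plant→Sub3 (11), Plant→Sub1 (8), Sub4→City (9), Bus2→Sub1 (2); capacity 11 + 8 + 9 + 2 = 30.
This cut is saturated, so no flow can exceed 30.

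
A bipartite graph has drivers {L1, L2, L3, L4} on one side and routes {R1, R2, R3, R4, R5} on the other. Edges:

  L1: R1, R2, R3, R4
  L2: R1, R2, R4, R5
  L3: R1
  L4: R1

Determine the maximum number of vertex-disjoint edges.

3

Unit-capacity flow: source→left, listed edges, right→sink; max matching = max flow.
Augmenting path L1→R1 (+1); matched 1.
Augmenting path L2→R2 (+1); matched 2.
Augmenting path L3→R1→L1→R3 (+1); matched 3.
No augmenting path remains; maximum matching = 3.
König certificate: {L1, L2, R1} is a vertex cover of size 3 (every listed pair touches it), so no matching can be larger.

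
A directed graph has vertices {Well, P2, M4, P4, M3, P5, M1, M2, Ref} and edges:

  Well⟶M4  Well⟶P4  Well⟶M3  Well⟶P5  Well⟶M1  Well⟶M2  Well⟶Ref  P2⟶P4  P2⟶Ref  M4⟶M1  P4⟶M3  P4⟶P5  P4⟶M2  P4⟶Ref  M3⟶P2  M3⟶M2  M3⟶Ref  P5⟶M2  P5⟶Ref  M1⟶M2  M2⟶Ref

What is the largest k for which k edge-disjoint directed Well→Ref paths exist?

5

Assign every edge capacity 1; by Menger, the answer equals the max flow.
Path Well→Ref (+1); total 1.
Path Well→P4→Ref (+1); total 2.
Path Well→M3→Ref (+1); total 3.
Path Well→P5→Ref (+1); total 4.
Path Well→M2→Ref (+1); total 5.
No residual Well→Ref path; max flow = 5.
Certifying cut of size 5: {M2→Ref, Well→M3, Well→P4, Well→P5, Well→Ref}.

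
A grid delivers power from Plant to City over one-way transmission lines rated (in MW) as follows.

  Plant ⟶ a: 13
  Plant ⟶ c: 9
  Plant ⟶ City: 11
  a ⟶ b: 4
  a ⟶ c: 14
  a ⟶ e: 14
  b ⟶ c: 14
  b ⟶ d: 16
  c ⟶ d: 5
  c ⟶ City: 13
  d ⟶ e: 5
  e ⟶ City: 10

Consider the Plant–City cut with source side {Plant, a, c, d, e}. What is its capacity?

38

Edges leaving {Plant, a, c, d, e}: Plant→City (11), a→b (4), c→City (13), e→City (10).
Cut capacity = 11 + 4 + 13 + 10 = 38.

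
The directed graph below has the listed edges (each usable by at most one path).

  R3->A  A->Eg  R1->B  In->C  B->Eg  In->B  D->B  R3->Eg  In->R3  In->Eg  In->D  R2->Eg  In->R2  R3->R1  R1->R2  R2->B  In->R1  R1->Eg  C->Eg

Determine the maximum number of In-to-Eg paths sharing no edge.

Assign every edge capacity 1; by Menger, the answer equals the max flow.
Path In→Eg (+1); total 1.
Path In→R1→Eg (+1); total 2.
Path In→R3→Eg (+1); total 3.
Path In→R2→Eg (+1); total 4.
Path In→B→Eg (+1); total 5.
Path In→C→Eg (+1); total 6.
No residual In→Eg path; max flow = 6.
Certifying cut of size 6: {B→Eg, In→C, In→Eg, In→R1, In→R2, In→R3}.

6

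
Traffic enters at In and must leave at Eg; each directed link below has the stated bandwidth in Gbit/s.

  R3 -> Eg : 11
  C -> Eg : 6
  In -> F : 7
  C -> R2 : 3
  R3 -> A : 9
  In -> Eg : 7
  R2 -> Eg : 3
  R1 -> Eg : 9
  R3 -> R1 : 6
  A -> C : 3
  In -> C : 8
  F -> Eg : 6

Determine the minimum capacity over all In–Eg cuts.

Augment In→Eg: bottleneck 7, flow now 7.
Augment In→F→Eg: bottleneck 6, flow now 13.
Augment In→C→Eg: bottleneck 6, flow now 19.
Augment In→C→R2→Eg: bottleneck 2, flow now 21.
No augmenting path remains; maximum flow = 21.
By max-flow min-cut, the minimum cut capacity equals the max flow.
In the residual graph, reachable from In: {In, F}.
Min-cut edges: In→C (8), In→Eg (7), F→Eg (6); capacity 8 + 7 + 6 = 21.

21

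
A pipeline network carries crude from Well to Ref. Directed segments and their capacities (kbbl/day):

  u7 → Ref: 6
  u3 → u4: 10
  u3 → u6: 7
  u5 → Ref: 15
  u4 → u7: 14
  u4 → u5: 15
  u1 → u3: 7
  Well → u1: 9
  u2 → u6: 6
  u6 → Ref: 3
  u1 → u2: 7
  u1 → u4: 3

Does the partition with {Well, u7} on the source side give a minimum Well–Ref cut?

Given cut capacity: 9 + 6 = 15.
Augment Well→u1→u2→u6→Ref: bottleneck 3, flow now 3.
Augment Well→u1→u4→u5→Ref: bottleneck 3, flow now 6.
Augment Well→u1→u3→u4→u5→Ref: bottleneck 3, flow now 9.
No augmenting path remains; maximum flow = 9.
In the residual graph, reachable from Well: {Well}.
Min-cut edges: Well→u1 (9); capacity 9 = 9.
Cut capacity 15 exceeds the max flow 9, so it is not minimum.

No — its capacity is 15, but the minimum cut has capacity 9.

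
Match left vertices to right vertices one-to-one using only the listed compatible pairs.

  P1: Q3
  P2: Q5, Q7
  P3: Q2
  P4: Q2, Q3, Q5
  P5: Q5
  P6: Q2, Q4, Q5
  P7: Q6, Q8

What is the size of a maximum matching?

Unit-capacity flow: source→left, listed edges, right→sink; max matching = max flow.
Augmenting path P1→Q3 (+1); matched 1.
Augmenting path P2→Q5 (+1); matched 2.
Augmenting path P3→Q2 (+1); matched 3.
Augmenting path P6→Q4 (+1); matched 4.
Augmenting path P7→Q6 (+1); matched 5.
Augmenting path P4→Q5→P2→Q7 (+1); matched 6.
No augmenting path remains; maximum matching = 6.
König certificate: {P2, P6, P7, Q2, Q3, Q5} is a vertex cover of size 6 (every listed pair touches it), so no matching can be larger.

6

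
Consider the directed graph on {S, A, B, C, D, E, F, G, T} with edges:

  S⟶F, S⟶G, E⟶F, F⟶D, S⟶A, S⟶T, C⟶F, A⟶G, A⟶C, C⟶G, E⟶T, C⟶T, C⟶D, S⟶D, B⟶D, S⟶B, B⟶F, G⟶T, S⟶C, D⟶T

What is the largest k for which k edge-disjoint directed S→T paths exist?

Assign every edge capacity 1; by Menger, the answer equals the max flow.
Path S→T (+1); total 1.
Path S→C→T (+1); total 2.
Path S→D→T (+1); total 3.
Path S→G→T (+1); total 4.
No residual S→T path; max flow = 4.
Certifying cut of size 4: {C→T, D→T, G→T, S→T}.

4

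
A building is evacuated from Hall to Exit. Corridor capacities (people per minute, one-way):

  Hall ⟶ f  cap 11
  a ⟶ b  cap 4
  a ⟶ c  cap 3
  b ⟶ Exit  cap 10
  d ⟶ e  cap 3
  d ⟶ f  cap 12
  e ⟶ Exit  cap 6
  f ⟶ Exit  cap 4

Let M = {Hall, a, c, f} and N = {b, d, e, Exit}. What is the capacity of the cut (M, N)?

8

Edges leaving {Hall, a, c, f}: a→b (4), f→Exit (4).
Cut capacity = 4 + 4 = 8.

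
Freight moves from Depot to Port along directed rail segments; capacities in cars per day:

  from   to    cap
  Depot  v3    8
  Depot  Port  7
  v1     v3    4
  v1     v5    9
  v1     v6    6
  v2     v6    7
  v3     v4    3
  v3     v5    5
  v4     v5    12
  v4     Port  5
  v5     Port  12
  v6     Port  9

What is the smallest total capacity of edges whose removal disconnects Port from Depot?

15

Augment Depot→Port: bottleneck 7, flow now 7.
Augment Depot→v3→v4→Port: bottleneck 3, flow now 10.
Augment Depot→v3→v5→Port: bottleneck 5, flow now 15.
No augmenting path remains; maximum flow = 15.
By max-flow min-cut, the minimum cut capacity equals the max flow.
In the residual graph, reachable from Depot: {Depot}.
Min-cut edges: Depot→v3 (8), Depot→Port (7); capacity 8 + 7 = 15.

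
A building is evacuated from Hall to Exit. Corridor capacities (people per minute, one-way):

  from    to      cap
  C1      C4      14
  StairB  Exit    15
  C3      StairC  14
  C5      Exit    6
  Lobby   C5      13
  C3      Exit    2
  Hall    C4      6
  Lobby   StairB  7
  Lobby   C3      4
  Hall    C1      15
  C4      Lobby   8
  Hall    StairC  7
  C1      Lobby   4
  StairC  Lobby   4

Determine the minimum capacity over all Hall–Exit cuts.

Augment Hall→StairC→Lobby→C5→Exit: bottleneck 4, flow now 4.
Augment Hall→C1→Lobby→C5→Exit: bottleneck 2, flow now 6.
Augment Hall→C1→Lobby→StairB→Exit: bottleneck 2, flow now 8.
Augment Hall→C4→Lobby→StairB→Exit: bottleneck 5, flow now 13.
Augment Hall→C4→Lobby→C3→Exit: bottleneck 1, flow now 14.
Augment Hall→C1→C4→Lobby→C3→Exit: bottleneck 1, flow now 15.
No augmenting path remains; maximum flow = 15.
By max-flow min-cut, the minimum cut capacity equals the max flow.
In the residual graph, reachable from Hall: {Hall, StairC, C1, C4, Lobby, C5, C3}.
Min-cut edges: Lobby→StairB (7), C5→Exit (6), C3→Exit (2); capacity 7 + 6 + 2 = 15.

15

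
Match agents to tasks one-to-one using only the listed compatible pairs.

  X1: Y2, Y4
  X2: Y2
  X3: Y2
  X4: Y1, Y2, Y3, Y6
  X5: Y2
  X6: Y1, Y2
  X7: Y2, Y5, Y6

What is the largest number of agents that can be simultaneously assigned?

Unit-capacity flow: source→left, listed edges, right→sink; max matching = max flow.
Augmenting path X1→Y2 (+1); matched 1.
Augmenting path X4→Y1 (+1); matched 2.
Augmenting path X7→Y5 (+1); matched 3.
Augmenting path X2→Y2→X1→Y4 (+1); matched 4.
Augmenting path X6→Y1→X4→Y3 (+1); matched 5.
No augmenting path remains; maximum matching = 5.
König certificate: {X1, X4, X6, X7, Y2} is a vertex cover of size 5 (every listed pair touches it), so no matching can be larger.

5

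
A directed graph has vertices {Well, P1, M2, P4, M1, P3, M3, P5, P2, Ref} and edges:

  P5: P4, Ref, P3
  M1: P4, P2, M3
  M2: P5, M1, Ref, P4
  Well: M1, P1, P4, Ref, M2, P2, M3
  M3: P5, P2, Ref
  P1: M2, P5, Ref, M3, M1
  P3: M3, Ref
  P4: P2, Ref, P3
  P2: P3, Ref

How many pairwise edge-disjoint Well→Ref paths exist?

7

Assign every edge capacity 1; by Menger, the answer equals the max flow.
Path Well→Ref (+1); total 1.
Path Well→P1→Ref (+1); total 2.
Path Well→M2→Ref (+1); total 3.
Path Well→P4→Ref (+1); total 4.
Path Well→M3→Ref (+1); total 5.
Path Well→P2→Ref (+1); total 6.
Path Well→M1→P4→P3→Ref (+1); total 7.
No residual Well→Ref path; max flow = 7.
Certifying cut of size 7: {Well→M1, Well→M2, Well→M3, Well→P1, Well→P2, Well→P4, Well→Ref}.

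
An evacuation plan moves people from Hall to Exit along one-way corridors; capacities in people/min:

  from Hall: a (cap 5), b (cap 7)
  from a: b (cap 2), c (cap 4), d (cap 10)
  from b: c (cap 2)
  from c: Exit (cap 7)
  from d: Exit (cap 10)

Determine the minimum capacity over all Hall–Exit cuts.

7

Augment Hall→a→c→Exit: bottleneck 4, flow now 4.
Augment Hall→a→d→Exit: bottleneck 1, flow now 5.
Augment Hall→b→c→Exit: bottleneck 2, flow now 7.
No augmenting path remains; maximum flow = 7.
By max-flow min-cut, the minimum cut capacity equals the max flow.
In the residual graph, reachable from Hall: {Hall, b}.
Min-cut edges: Hall→a (5), b→c (2); capacity 5 + 2 = 7.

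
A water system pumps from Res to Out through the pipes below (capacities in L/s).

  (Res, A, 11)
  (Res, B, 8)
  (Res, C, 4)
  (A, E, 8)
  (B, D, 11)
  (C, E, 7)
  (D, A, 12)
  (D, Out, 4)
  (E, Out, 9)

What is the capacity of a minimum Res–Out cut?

13

Augment Res→A→E→Out: bottleneck 8, flow now 8.
Augment Res→B→D→Out: bottleneck 4, flow now 12.
Augment Res→C→E→Out: bottleneck 1, flow now 13.
No augmenting path remains; maximum flow = 13.
By max-flow min-cut, the minimum cut capacity equals the max flow.
In the residual graph, reachable from Res: {Res, A, B, C, D, E}.
Min-cut edges: D→Out (4), E→Out (9); capacity 4 + 9 = 13.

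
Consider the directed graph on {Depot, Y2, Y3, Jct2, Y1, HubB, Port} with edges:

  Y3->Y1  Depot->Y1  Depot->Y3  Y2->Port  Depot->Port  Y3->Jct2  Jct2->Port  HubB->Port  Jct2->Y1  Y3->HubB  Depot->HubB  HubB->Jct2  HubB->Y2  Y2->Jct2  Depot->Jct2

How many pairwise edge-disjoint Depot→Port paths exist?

Assign every edge capacity 1; by Menger, the answer equals the max flow.
Path Depot→Port (+1); total 1.
Path Depot→Jct2→Port (+1); total 2.
Path Depot→HubB→Port (+1); total 3.
Path Depot→Y3→HubB→Y2→Port (+1); total 4.
No residual Depot→Port path; max flow = 4.
Certifying cut of size 4: {Depot→HubB, Depot→Jct2, Depot→Port, Depot→Y3}.

4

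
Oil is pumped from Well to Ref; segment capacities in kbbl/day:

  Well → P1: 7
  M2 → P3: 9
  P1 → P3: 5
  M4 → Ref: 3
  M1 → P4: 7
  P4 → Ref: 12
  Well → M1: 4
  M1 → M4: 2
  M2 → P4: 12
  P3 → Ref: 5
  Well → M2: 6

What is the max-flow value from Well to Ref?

15

Augment Well→M1→M4→Ref: bottleneck 2, flow now 2.
Augment Well→M1→P4→Ref: bottleneck 2, flow now 4.
Augment Well→M2→P3→Ref: bottleneck 5, flow now 9.
Augment Well→M2→P4→Ref: bottleneck 1, flow now 10.
Augment Well→P1→P3→M2→P4→Ref: bottleneck 5, flow now 15. (uses reverse residual edge)
No augmenting path remains; maximum flow = 15.
In the residual graph, reachable from Well: {Well, P1}.
Min-cut edges: Well→M1 (4), Well→M2 (6), P1→P3 (5); capacity 4 + 6 + 5 = 15.
This cut is saturated, so no flow can exceed 15.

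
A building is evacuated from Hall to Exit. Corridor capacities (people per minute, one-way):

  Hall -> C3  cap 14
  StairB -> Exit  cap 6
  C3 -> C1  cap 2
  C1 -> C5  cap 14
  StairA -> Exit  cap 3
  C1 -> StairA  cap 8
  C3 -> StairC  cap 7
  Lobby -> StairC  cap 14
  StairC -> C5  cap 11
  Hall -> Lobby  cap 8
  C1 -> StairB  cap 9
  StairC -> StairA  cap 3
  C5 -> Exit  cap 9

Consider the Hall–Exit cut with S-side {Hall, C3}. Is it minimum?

Given cut capacity: 8 + 7 + 2 = 17.
Augment Hall→C3→StairC→StairA→Exit: bottleneck 3, flow now 3.
Augment Hall→C3→StairC→C5→Exit: bottleneck 4, flow now 7.
Augment Hall→C3→C1→C5→Exit: bottleneck 2, flow now 9.
Augment Hall→Lobby→StairC→C5→Exit: bottleneck 3, flow now 12.
Augment Hall→Lobby→StairC→C5→C1→StairB→Exit: bottleneck 2, flow now 14. (uses reverse residual edge)
No augmenting path remains; maximum flow = 14.
In the residual graph, reachable from Hall: {Hall, C3, Lobby, StairC, C5}.
Min-cut edges: C3→C1 (2), StairC→StairA (3), C5→Exit (9); capacity 2 + 3 + 9 = 14.
Cut capacity 17 exceeds the max flow 14, so it is not minimum.

No — its capacity is 17, but the minimum cut has capacity 14.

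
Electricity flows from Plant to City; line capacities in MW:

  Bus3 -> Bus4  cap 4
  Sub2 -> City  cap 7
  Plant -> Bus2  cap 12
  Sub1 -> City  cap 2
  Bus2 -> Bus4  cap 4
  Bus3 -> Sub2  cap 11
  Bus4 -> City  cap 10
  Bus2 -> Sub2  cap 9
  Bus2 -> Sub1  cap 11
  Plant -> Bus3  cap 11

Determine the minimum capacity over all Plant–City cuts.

17

Augment Plant→Bus3→Bus4→City: bottleneck 4, flow now 4.
Augment Plant→Bus3→Sub2→City: bottleneck 7, flow now 11.
Augment Plant→Bus2→Bus4→City: bottleneck 4, flow now 15.
Augment Plant→Bus2→Sub1→City: bottleneck 2, flow now 17.
No augmenting path remains; maximum flow = 17.
By max-flow min-cut, the minimum cut capacity equals the max flow.
In the residual graph, reachable from Plant: {Plant, Bus3, Bus2, Sub1, Sub2}.
Min-cut edges: Bus3→Bus4 (4), Bus2→Bus4 (4), Sub1→City (2), Sub2→City (7); capacity 4 + 4 + 2 + 7 = 17.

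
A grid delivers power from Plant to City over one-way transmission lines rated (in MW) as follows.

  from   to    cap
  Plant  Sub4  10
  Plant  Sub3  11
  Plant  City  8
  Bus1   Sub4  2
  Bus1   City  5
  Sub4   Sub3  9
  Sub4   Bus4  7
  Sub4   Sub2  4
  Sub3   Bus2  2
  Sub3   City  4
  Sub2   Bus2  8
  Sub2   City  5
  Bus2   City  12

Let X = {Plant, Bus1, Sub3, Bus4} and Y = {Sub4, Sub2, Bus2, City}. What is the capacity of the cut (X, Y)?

Edges leaving {Plant, Bus1, Sub3, Bus4}: Plant→Sub4 (10), Plant→City (8), Bus1→Sub4 (2), Bus1→City (5), Sub3→Bus2 (2), Sub3→City (4).
Cut capacity = 10 + 8 + 2 + 5 + 2 + 4 = 31.

31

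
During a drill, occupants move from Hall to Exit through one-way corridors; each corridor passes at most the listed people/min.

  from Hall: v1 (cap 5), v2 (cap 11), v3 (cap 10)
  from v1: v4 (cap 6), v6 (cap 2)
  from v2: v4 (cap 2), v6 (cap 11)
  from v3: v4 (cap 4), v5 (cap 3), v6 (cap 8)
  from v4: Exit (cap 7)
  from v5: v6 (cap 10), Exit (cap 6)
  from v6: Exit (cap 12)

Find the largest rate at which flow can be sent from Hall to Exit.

Augment Hall→v1→v4→Exit: bottleneck 5, flow now 5.
Augment Hall→v2→v4→Exit: bottleneck 2, flow now 7.
Augment Hall→v2→v6→Exit: bottleneck 9, flow now 16.
Augment Hall→v3→v5→Exit: bottleneck 3, flow now 19.
Augment Hall→v3→v6→Exit: bottleneck 3, flow now 22.
No augmenting path remains; maximum flow = 22.
In the residual graph, reachable from Hall: {Hall, v1, v2, v3, v4, v6}.
Min-cut edges: v3→v5 (3), v4→Exit (7), v6→Exit (12); capacity 3 + 7 + 12 = 22.
This cut is saturated, so no flow can exceed 22.

22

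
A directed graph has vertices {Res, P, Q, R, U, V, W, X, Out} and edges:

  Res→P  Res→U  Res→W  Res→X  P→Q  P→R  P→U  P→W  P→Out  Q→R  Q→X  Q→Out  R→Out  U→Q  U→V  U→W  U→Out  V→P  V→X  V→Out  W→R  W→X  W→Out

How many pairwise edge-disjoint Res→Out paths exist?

3

Assign every edge capacity 1; by Menger, the answer equals the max flow.
Path Res→P→Out (+1); total 1.
Path Res→U→Out (+1); total 2.
Path Res→W→Out (+1); total 3.
No residual Res→Out path; max flow = 3.
Certifying cut of size 3: {Res→P, Res→U, Res→W}.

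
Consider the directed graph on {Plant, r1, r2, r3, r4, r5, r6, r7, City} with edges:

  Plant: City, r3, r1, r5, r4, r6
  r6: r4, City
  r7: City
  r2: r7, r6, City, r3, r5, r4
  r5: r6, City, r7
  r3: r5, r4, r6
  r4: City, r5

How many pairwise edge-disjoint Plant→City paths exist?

Assign every edge capacity 1; by Menger, the answer equals the max flow.
Path Plant→City (+1); total 1.
Path Plant→r4→City (+1); total 2.
Path Plant→r5→City (+1); total 3.
Path Plant→r6→City (+1); total 4.
Path Plant→r3→r5→r7→City (+1); total 5.
No residual Plant→City path; max flow = 5.
Certifying cut of size 5: {Plant→City, Plant→r3, Plant→r4, Plant→r5, Plant→r6}.

5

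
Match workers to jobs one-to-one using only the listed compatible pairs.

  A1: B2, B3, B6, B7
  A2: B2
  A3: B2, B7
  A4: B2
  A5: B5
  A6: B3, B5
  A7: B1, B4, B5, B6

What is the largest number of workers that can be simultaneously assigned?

Unit-capacity flow: source→left, listed edges, right→sink; max matching = max flow.
Augmenting path A1→B2 (+1); matched 1.
Augmenting path A3→B7 (+1); matched 2.
Augmenting path A5→B5 (+1); matched 3.
Augmenting path A6→B3 (+1); matched 4.
Augmenting path A7→B1 (+1); matched 5.
Augmenting path A2→B2→A1→B6 (+1); matched 6.
No augmenting path remains; maximum matching = 6.
König certificate: {A1, A3, A5, A6, A7, B2} is a vertex cover of size 6 (every listed pair touches it), so no matching can be larger.

6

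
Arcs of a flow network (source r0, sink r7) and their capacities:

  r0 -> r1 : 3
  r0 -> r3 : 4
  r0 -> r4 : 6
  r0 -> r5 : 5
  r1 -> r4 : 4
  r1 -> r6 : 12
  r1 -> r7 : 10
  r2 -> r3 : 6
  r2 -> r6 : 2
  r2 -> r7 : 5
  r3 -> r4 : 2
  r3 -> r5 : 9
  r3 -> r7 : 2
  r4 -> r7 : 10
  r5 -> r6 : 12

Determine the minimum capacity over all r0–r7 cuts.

Augment r0→r1→r7: bottleneck 3, flow now 3.
Augment r0→r3→r7: bottleneck 2, flow now 5.
Augment r0→r4→r7: bottleneck 6, flow now 11.
Augment r0→r3→r4→r7: bottleneck 2, flow now 13.
No augmenting path remains; maximum flow = 13.
By max-flow min-cut, the minimum cut capacity equals the max flow.
In the residual graph, reachable from r0: {r0, r5, r6}.
Min-cut edges: r0→r1 (3), r0→r3 (4), r0→r4 (6); capacity 3 + 4 + 6 = 13.

13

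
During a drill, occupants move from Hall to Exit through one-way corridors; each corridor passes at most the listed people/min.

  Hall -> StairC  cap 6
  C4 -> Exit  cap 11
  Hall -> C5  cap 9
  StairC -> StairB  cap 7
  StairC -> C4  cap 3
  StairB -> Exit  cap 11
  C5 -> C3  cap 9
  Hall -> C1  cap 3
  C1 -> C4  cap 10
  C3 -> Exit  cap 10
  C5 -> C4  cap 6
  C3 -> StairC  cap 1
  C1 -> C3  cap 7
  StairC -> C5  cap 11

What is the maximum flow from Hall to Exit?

Augment Hall→StairC→C4→Exit: bottleneck 3, flow now 3.
Augment Hall→StairC→StairB→Exit: bottleneck 3, flow now 6.
Augment Hall→C5→C3→Exit: bottleneck 9, flow now 15.
Augment Hall→C1→C3→Exit: bottleneck 1, flow now 16.
Augment Hall→C1→C4→Exit: bottleneck 2, flow now 18.
No augmenting path remains; maximum flow = 18.
In the residual graph, reachable from Hall: {Hall}.
Min-cut edges: Hall→StairC (6), Hall→C5 (9), Hall→C1 (3); capacity 6 + 9 + 3 = 18.
This cut is saturated, so no flow can exceed 18.

18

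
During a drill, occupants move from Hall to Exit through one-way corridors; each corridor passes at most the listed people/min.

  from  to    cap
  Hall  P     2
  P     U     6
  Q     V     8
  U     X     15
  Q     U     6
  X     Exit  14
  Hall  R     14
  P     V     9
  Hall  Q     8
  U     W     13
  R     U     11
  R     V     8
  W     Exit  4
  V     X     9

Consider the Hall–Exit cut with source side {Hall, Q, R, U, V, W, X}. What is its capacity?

Edges leaving {Hall, Q, R, U, V, W, X}: Hall→P (2), W→Exit (4), X→Exit (14).
Cut capacity = 2 + 4 + 14 = 20.

20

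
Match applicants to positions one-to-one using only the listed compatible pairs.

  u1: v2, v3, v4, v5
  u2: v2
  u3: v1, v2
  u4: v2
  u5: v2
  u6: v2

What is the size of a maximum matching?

Unit-capacity flow: source→left, listed edges, right→sink; max matching = max flow.
Augmenting path u1→v2 (+1); matched 1.
Augmenting path u3→v1 (+1); matched 2.
Augmenting path u2→v2→u1→v3 (+1); matched 3.
No augmenting path remains; maximum matching = 3.
König certificate: {u1, u3, v2} is a vertex cover of size 3 (every listed pair touches it), so no matching can be larger.

3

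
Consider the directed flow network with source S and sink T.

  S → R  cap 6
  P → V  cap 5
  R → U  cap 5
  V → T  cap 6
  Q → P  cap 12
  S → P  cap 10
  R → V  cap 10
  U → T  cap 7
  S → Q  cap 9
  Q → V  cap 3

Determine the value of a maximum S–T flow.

Augment S→P→V→T: bottleneck 5, flow now 5.
Augment S→Q→V→T: bottleneck 1, flow now 6.
Augment S→R→U→T: bottleneck 5, flow now 11.
No augmenting path remains; maximum flow = 11.
In the residual graph, reachable from S: {S, P, Q, R, V}.
Min-cut edges: R→U (5), V→T (6); capacity 5 + 6 = 11.
This cut is saturated, so no flow can exceed 11.

11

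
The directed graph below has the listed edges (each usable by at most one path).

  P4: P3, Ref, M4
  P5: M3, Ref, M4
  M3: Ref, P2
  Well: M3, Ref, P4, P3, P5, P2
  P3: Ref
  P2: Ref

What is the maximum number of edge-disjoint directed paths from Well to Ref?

6

Assign every edge capacity 1; by Menger, the answer equals the max flow.
Path Well→Ref (+1); total 1.
Path Well→P3→Ref (+1); total 2.
Path Well→P5→Ref (+1); total 3.
Path Well→P4→Ref (+1); total 4.
Path Well→M3→Ref (+1); total 5.
Path Well→P2→Ref (+1); total 6.
No residual Well→Ref path; max flow = 6.
Certifying cut of size 6: {Well→M3, Well→P2, Well→P3, Well→P4, Well→P5, Well→Ref}.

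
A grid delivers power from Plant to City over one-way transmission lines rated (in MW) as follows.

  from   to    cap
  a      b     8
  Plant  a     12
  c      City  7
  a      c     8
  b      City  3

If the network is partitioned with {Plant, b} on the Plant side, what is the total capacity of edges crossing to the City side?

Edges leaving {Plant, b}: Plant→a (12), b→City (3).
Cut capacity = 12 + 3 = 15.

15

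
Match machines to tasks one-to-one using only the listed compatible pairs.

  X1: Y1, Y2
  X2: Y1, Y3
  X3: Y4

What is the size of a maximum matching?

Unit-capacity flow: source→left, listed edges, right→sink; max matching = max flow.
Augmenting path X1→Y1 (+1); matched 1.
Augmenting path X2→Y3 (+1); matched 2.
Augmenting path X3→Y4 (+1); matched 3.
No augmenting path remains; maximum matching = 3.
König certificate: {X1, X2, X3} is a vertex cover of size 3 (every listed pair touches it), so no matching can be larger.

3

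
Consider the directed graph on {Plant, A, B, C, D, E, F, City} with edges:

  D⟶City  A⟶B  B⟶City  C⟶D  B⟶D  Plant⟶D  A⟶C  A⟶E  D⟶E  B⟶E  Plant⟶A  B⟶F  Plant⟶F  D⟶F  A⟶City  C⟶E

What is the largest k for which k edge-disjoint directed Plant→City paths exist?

Assign every edge capacity 1; by Menger, the answer equals the max flow.
Path Plant→A→City (+1); total 1.
Path Plant→D→City (+1); total 2.
No residual Plant→City path; max flow = 2.
Certifying cut of size 2: {Plant→A, Plant→D}.

2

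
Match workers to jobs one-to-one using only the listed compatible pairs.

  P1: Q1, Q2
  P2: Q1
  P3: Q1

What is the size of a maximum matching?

2

Unit-capacity flow: source→left, listed edges, right→sink; max matching = max flow.
Augmenting path P1→Q1 (+1); matched 1.
Augmenting path P2→Q1→P1→Q2 (+1); matched 2.
No augmenting path remains; maximum matching = 2.
König certificate: {P1, Q1} is a vertex cover of size 2 (every listed pair touches it), so no matching can be larger.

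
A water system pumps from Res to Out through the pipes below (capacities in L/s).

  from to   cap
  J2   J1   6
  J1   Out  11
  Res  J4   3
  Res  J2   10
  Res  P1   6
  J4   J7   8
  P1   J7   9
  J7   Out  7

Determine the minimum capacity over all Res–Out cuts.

Augment Res→P1→J7→Out: bottleneck 6, flow now 6.
Augment Res→J2→J1→Out: bottleneck 6, flow now 12.
Augment Res→J4→J7→Out: bottleneck 1, flow now 13.
No augmenting path remains; maximum flow = 13.
By max-flow min-cut, the minimum cut capacity equals the max flow.
In the residual graph, reachable from Res: {Res, P1, J2, J4, J7}.
Min-cut edges: J2→J1 (6), J7→Out (7); capacity 6 + 7 = 13.

13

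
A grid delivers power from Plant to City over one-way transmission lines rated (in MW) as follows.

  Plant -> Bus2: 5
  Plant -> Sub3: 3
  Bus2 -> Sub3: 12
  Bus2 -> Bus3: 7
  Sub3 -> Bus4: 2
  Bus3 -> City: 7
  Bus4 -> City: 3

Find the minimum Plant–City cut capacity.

Augment Plant→Bus2→Bus3→City: bottleneck 5, flow now 5.
Augment Plant→Sub3→Bus4→City: bottleneck 2, flow now 7.
No augmenting path remains; maximum flow = 7.
By max-flow min-cut, the minimum cut capacity equals the max flow.
In the residual graph, reachable from Plant: {Plant, Sub3}.
Min-cut edges: Plant→Bus2 (5), Sub3→Bus4 (2); capacity 5 + 2 = 7.

7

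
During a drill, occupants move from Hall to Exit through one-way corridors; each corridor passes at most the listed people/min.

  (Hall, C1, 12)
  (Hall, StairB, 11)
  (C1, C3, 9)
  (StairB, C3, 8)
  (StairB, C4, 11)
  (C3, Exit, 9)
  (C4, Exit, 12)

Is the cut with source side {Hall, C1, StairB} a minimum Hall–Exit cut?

No — its capacity is 28, but the minimum cut has capacity 20.

Given cut capacity: 9 + 8 + 11 = 28.
Augment Hall→C1→C3→Exit: bottleneck 9, flow now 9.
Augment Hall→StairB→C4→Exit: bottleneck 11, flow now 20.
No augmenting path remains; maximum flow = 20.
In the residual graph, reachable from Hall: {Hall, C1}.
Min-cut edges: Hall→StairB (11), C1→C3 (9); capacity 11 + 9 = 20.
Cut capacity 28 exceeds the max flow 20, so it is not minimum.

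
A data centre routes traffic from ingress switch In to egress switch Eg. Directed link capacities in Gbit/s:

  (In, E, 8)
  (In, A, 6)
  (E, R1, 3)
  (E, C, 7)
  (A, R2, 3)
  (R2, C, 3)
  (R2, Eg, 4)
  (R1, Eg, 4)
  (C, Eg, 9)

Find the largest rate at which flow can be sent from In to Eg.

Augment In→E→R1→Eg: bottleneck 3, flow now 3.
Augment In→E→C→Eg: bottleneck 5, flow now 8.
Augment In→A→R2→Eg: bottleneck 3, flow now 11.
No augmenting path remains; maximum flow = 11.
In the residual graph, reachable from In: {In, A}.
Min-cut edges: In→E (8), A→R2 (3); capacity 8 + 3 = 11.
This cut is saturated, so no flow can exceed 11.

11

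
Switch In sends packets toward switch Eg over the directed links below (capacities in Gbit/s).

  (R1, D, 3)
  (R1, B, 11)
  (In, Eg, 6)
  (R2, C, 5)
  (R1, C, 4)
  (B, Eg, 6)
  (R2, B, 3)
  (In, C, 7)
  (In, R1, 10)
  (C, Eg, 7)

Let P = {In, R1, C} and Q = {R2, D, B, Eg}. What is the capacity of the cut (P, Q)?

27

Edges leaving {In, R1, C}: In→Eg (6), R1→D (3), R1→B (11), C→Eg (7).
Cut capacity = 6 + 3 + 11 + 7 = 27.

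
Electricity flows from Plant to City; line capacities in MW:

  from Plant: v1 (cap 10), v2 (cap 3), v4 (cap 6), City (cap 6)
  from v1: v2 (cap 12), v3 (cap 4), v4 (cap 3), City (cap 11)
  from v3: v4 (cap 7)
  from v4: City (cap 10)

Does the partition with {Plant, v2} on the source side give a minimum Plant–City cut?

Yes — it is a minimum cut (capacity 22).

Given cut capacity: 10 + 6 + 6 = 22.
Augment Plant→City: bottleneck 6, flow now 6.
Augment Plant→v1→City: bottleneck 10, flow now 16.
Augment Plant→v4→City: bottleneck 6, flow now 22.
No augmenting path remains; maximum flow = 22.
Cut capacity 22 equals the max flow, so it is a minimum cut.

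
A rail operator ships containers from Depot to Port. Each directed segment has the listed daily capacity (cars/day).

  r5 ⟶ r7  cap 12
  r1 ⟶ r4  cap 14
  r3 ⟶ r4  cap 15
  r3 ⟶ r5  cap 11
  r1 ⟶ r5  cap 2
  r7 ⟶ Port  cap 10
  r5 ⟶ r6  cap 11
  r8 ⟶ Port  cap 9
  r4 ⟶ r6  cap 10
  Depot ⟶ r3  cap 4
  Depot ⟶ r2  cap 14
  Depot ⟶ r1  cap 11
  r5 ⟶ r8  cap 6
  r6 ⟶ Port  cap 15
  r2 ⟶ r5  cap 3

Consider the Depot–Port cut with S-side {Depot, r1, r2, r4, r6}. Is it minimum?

Given cut capacity: 4 + 2 + 3 + 15 = 24.
Augment Depot→r1→r4→r6→Port: bottleneck 10, flow now 10.
Augment Depot→r1→r5→r6→Port: bottleneck 1, flow now 11.
Augment Depot→r2→r5→r6→Port: bottleneck 3, flow now 14.
Augment Depot→r3→r5→r6→Port: bottleneck 1, flow now 15.
Augment Depot→r3→r5→r7→Port: bottleneck 3, flow now 18.
No augmenting path remains; maximum flow = 18.
In the residual graph, reachable from Depot: {Depot, r2}.
Min-cut edges: Depot→r1 (11), Depot→r3 (4), r2→r5 (3); capacity 11 + 4 + 3 = 18.
Cut capacity 24 exceeds the max flow 18, so it is not minimum.

No — its capacity is 24, but the minimum cut has capacity 18.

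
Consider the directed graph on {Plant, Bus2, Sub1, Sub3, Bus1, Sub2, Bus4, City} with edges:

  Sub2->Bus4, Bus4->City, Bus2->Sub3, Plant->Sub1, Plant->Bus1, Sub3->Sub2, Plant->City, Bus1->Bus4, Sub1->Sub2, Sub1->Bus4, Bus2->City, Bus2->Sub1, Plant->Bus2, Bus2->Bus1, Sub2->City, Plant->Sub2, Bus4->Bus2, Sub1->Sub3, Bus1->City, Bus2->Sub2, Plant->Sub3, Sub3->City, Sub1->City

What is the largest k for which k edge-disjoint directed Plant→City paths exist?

Assign every edge capacity 1; by Menger, the answer equals the max flow.
Path Plant→City (+1); total 1.
Path Plant→Bus2→City (+1); total 2.
Path Plant→Sub1→City (+1); total 3.
Path Plant→Sub3→City (+1); total 4.
Path Plant→Bus1→City (+1); total 5.
Path Plant→Sub2→City (+1); total 6.
No residual Plant→City path; max flow = 6.
Certifying cut of size 6: {Plant→Bus1, Plant→Bus2, Plant→City, Plant→Sub1, Plant→Sub2, Plant→Sub3}.

6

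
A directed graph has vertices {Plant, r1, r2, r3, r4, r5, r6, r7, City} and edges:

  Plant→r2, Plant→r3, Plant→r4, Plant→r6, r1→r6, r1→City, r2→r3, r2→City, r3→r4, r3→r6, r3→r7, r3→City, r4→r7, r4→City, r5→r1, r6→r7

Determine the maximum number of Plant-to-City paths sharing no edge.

Assign every edge capacity 1; by Menger, the answer equals the max flow.
Path Plant→r2→City (+1); total 1.
Path Plant→r3→City (+1); total 2.
Path Plant→r4→City (+1); total 3.
No residual Plant→City path; max flow = 3.
Certifying cut of size 3: {Plant→r2, Plant→r3, Plant→r4}.

3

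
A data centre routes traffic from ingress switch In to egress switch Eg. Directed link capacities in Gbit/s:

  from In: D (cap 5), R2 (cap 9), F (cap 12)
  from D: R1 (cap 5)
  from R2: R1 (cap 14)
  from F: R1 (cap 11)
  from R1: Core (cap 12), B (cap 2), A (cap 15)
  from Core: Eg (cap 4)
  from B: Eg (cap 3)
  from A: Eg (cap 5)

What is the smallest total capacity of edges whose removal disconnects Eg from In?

Augment In→D→R1→Core→Eg: bottleneck 4, flow now 4.
Augment In→D→R1→B→Eg: bottleneck 1, flow now 5.
Augment In→R2→R1→B→Eg: bottleneck 1, flow now 6.
Augment In→R2→R1→A→Eg: bottleneck 5, flow now 11.
No augmenting path remains; maximum flow = 11.
By max-flow min-cut, the minimum cut capacity equals the max flow.
In the residual graph, reachable from In: {In, D, R2, F, R1, Core, A}.
Min-cut edges: R1→B (2), Core→Eg (4), A→Eg (5); capacity 2 + 4 + 5 = 11.

11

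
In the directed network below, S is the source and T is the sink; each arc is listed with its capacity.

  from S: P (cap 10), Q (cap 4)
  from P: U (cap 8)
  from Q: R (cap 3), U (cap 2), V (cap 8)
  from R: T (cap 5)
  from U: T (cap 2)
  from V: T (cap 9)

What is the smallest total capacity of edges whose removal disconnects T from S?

6

Augment S→P→U→T: bottleneck 2, flow now 2.
Augment S→Q→R→T: bottleneck 3, flow now 5.
Augment S→Q→V→T: bottleneck 1, flow now 6.
No augmenting path remains; maximum flow = 6.
By max-flow min-cut, the minimum cut capacity equals the max flow.
In the residual graph, reachable from S: {S, P, U}.
Min-cut edges: S→Q (4), U→T (2); capacity 4 + 2 = 6.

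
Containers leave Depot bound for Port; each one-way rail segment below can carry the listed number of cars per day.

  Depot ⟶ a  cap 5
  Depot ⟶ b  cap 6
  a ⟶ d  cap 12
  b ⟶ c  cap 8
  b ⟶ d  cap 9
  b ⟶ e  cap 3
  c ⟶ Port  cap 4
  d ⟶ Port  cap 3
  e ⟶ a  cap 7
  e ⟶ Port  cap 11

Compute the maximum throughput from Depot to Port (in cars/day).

Augment Depot→a→d→Port: bottleneck 3, flow now 3.
Augment Depot→b→c→Port: bottleneck 4, flow now 7.
Augment Depot→b→e→Port: bottleneck 2, flow now 9.
No augmenting path remains; maximum flow = 9.
In the residual graph, reachable from Depot: {Depot, a, d}.
Min-cut edges: Depot→b (6), d→Port (3); capacity 6 + 3 = 9.
This cut is saturated, so no flow can exceed 9.

9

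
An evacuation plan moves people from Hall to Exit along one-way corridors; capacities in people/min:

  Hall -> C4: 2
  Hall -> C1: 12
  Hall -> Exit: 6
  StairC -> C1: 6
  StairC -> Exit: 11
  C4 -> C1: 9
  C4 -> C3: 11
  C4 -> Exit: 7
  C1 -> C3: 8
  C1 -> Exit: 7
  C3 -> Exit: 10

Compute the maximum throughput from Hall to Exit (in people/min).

20

Augment Hall→Exit: bottleneck 6, flow now 6.
Augment Hall→C4→Exit: bottleneck 2, flow now 8.
Augment Hall→C1→Exit: bottleneck 7, flow now 15.
Augment Hall→C1→C3→Exit: bottleneck 5, flow now 20.
No augmenting path remains; maximum flow = 20.
In the residual graph, reachable from Hall: {Hall}.
Min-cut edges: Hall→C4 (2), Hall→C1 (12), Hall→Exit (6); capacity 2 + 12 + 6 = 20.
This cut is saturated, so no flow can exceed 20.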